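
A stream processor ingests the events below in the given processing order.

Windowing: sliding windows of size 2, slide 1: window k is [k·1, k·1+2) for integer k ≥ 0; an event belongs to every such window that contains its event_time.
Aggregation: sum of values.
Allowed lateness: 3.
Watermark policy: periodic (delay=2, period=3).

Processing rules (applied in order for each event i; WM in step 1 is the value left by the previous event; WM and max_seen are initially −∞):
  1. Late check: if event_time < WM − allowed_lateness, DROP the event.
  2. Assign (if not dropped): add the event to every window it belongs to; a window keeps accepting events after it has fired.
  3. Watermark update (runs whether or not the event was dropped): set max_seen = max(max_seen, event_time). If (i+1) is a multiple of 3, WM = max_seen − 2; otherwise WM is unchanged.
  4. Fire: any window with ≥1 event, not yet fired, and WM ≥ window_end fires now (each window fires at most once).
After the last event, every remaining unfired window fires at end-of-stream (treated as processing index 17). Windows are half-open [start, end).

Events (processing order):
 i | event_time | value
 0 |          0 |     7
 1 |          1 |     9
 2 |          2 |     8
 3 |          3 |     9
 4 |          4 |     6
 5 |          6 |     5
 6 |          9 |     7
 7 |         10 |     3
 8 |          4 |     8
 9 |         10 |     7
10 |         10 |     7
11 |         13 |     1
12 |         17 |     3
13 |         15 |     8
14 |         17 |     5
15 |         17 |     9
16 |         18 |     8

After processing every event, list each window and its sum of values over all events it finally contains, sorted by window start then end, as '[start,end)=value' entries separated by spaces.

[0,2)=16 [1,3)=17 [2,4)=17 [3,5)=23 [4,6)=14 [5,7)=5 [6,8)=5 [8,10)=7 [9,11)=24 [10,12)=17 [12,14)=1 [13,15)=1 [14,16)=8 [15,17)=8 [16,18)=17 [17,19)=25 [18,20)=8

i=0 t=0 v=7: → [0,2); WM=−∞
i=1 t=1 v=9: → [1,3),[0,2); WM=−∞
i=2 t=2 v=8: → [2,4),[1,3); WM=0
i=3 t=3 v=9: → [3,5),[2,4); WM=0
i=4 t=4 v=6: → [4,6),[3,5); WM=0
i=5 t=6 v=5: → [6,8),[5,7); WM=4; [0,2) fires=16 [1,3) fires=17 [2,4) fires=17
i=6 t=9 v=7: → [9,11),[8,10); WM=4
i=7 t=10 v=3: → [10,12),[9,11); WM=4
i=8 t=4 v=8: → [4,6),[3,5); WM=8; [3,5) fires=23 [4,6) fires=14 [5,7) fires=5 [6,8) fires=5
i=9 t=10 v=7: → [10,12),[9,11); WM=8
i=10 t=10 v=7: → [10,12),[9,11); WM=8
i=11 t=13 v=1: → [13,15),[12,14); WM=11; [8,10) fires=7 [9,11) fires=24
i=12 t=17 v=3: → [17,19),[16,18); WM=11
i=13 t=15 v=8: → [15,17),[14,16); WM=11
i=14 t=17 v=5: → [17,19),[16,18); WM=15; [10,12) fires=17 [12,14) fires=1 [13,15) fires=1
i=15 t=17 v=9: → [17,19),[16,18); WM=15
i=16 t=18 v=8: → [18,20),[17,19); WM=15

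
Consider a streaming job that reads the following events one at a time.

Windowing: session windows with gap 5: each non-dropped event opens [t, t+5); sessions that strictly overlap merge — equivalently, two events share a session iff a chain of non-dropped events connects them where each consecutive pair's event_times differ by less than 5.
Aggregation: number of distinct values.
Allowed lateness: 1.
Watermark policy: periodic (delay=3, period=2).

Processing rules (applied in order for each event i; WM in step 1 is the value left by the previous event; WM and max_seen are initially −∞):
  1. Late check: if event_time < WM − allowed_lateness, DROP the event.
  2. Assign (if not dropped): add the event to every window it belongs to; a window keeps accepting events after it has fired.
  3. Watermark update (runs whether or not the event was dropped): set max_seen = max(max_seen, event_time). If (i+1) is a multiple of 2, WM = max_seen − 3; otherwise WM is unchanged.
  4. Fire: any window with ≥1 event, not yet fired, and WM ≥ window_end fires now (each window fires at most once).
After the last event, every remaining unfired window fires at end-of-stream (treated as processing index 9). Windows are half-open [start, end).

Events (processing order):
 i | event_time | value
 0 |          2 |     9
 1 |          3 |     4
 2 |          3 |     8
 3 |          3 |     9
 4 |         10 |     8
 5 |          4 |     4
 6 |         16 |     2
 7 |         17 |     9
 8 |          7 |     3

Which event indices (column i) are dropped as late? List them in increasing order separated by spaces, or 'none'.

8

i=0 t=2 v=9: → [2,7); WM=−∞
i=1 t=3 v=4: → [2,8); WM=0
i=2 t=3 v=8: → [2,8); WM=0
i=3 t=3 v=9: → [2,8); WM=0
i=4 t=10 v=8: → [10,15); WM=0
i=5 t=4 v=4: → [2,9); WM=7
i=6 t=16 v=2: → [16,21); WM=7
i=7 t=17 v=9: → [16,22); WM=14
i=8 t=7 v=3: DROP (t<14-1); WM=14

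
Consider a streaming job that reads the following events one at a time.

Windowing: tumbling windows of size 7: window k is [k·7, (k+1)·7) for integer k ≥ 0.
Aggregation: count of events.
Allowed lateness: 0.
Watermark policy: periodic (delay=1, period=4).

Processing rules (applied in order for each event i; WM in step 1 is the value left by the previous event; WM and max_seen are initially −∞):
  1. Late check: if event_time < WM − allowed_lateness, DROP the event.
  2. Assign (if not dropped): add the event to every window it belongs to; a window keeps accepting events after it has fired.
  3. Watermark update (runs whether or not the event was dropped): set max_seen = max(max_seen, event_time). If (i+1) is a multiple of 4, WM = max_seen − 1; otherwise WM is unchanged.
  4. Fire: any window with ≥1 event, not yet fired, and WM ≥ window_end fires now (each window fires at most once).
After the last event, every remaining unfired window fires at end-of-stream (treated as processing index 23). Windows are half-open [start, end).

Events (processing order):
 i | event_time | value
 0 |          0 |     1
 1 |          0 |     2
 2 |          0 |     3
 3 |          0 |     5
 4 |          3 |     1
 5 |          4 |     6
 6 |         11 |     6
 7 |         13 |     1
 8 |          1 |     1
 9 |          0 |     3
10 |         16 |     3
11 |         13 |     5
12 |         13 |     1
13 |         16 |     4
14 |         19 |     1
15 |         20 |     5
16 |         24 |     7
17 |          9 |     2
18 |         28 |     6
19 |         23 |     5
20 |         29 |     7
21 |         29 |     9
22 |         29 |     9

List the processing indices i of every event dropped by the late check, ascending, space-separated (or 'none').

8 9 12 17

i=0 t=0 v=1: → [0,7); WM=−∞
i=1 t=0 v=2: → [0,7); WM=−∞
i=2 t=0 v=3: → [0,7); WM=−∞
i=3 t=0 v=5: → [0,7); WM=-1
i=4 t=3 v=1: → [0,7); WM=-1
i=5 t=4 v=6: → [0,7); WM=-1
i=6 t=11 v=6: → [7,14); WM=-1
i=7 t=13 v=1: → [7,14); WM=12; [0,7) fires=6
i=8 t=1 v=1: DROP (t<12-0); WM=12
i=9 t=0 v=3: DROP (t<12-0); WM=12
i=10 t=16 v=3: → [14,21); WM=12
i=11 t=13 v=5: → [7,14); WM=15; [7,14) fires=3
i=12 t=13 v=1: DROP (t<15-0); WM=15
i=13 t=16 v=4: → [14,21); WM=15
i=14 t=19 v=1: → [14,21); WM=15
i=15 t=20 v=5: → [14,21); WM=19
i=16 t=24 v=7: → [21,28); WM=19
i=17 t=9 v=2: DROP (t<19-0); WM=19
i=18 t=28 v=6: → [28,35); WM=19
i=19 t=23 v=5: → [21,28); WM=27; [14,21) fires=4
i=20 t=29 v=7: → [28,35); WM=27
i=21 t=29 v=9: → [28,35); WM=27
i=22 t=29 v=9: → [28,35); WM=27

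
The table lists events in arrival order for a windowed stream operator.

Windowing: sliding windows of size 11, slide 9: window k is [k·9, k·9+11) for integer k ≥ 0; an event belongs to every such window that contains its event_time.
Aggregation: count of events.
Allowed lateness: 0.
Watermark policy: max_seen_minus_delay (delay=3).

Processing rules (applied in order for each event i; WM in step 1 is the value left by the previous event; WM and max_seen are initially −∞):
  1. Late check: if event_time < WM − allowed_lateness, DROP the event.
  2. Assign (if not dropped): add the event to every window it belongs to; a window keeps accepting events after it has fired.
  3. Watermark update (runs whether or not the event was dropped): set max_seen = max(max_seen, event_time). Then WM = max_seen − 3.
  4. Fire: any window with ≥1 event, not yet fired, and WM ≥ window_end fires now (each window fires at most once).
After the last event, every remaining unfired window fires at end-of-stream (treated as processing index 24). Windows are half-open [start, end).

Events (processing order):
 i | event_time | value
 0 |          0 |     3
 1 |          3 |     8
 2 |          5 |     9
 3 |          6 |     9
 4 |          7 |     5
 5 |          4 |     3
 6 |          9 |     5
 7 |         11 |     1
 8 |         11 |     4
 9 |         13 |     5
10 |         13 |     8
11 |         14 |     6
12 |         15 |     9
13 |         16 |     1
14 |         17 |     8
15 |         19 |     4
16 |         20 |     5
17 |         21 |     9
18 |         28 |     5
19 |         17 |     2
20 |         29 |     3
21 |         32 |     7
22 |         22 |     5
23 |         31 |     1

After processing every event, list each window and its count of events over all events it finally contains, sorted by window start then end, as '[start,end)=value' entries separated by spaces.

[0,11)=7 [9,20)=10 [18,29)=4 [27,38)=4

i=0 t=0 v=3: → [0,11); WM=-3
i=1 t=3 v=8: → [0,11); WM=0
i=2 t=5 v=9: → [0,11); WM=2
i=3 t=6 v=9: → [0,11); WM=3
i=4 t=7 v=5: → [0,11); WM=4
i=5 t=4 v=3: → [0,11); WM=4
i=6 t=9 v=5: → [9,20),[0,11); WM=6
i=7 t=11 v=1: → [9,20); WM=8
i=8 t=11 v=4: → [9,20); WM=8
i=9 t=13 v=5: → [9,20); WM=10
i=10 t=13 v=8: → [9,20); WM=10
i=11 t=14 v=6: → [9,20); WM=11; [0,11) fires=7
i=12 t=15 v=9: → [9,20); WM=12
i=13 t=16 v=1: → [9,20); WM=13
i=14 t=17 v=8: → [9,20); WM=14
i=15 t=19 v=4: → [18,29),[9,20); WM=16
i=16 t=20 v=5: → [18,29); WM=17
i=17 t=21 v=9: → [18,29); WM=18
i=18 t=28 v=5: → [27,38),[18,29); WM=25; [9,20) fires=10
i=19 t=17 v=2: DROP (t<25-0); WM=25
i=20 t=29 v=3: → [27,38); WM=26
i=21 t=32 v=7: → [27,38); WM=29; [18,29) fires=4
i=22 t=22 v=5: DROP (t<29-0); WM=29
i=23 t=31 v=1: → [27,38); WM=29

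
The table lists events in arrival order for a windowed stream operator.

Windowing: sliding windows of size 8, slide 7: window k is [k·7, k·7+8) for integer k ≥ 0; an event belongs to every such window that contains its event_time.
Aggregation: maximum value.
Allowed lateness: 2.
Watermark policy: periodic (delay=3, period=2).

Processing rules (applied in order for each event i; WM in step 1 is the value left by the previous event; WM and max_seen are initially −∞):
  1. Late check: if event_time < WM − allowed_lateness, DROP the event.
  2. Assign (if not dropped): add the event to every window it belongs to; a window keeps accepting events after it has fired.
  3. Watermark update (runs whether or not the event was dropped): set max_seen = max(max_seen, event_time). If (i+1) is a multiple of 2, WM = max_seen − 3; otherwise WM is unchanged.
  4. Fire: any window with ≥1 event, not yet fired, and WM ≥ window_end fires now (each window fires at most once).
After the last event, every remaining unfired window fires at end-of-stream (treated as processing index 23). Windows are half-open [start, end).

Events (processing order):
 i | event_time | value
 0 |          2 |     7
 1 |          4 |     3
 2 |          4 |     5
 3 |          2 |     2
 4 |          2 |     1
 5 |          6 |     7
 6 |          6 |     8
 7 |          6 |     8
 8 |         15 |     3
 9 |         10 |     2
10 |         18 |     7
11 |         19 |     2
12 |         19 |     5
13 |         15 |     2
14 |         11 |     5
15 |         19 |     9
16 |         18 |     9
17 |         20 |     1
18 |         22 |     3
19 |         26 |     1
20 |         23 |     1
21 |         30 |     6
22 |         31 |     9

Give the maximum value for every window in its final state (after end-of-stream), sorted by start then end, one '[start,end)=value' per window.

[0,8)=8 [7,15)=2 [14,22)=9 [21,29)=3 [28,36)=9

i=0 t=2 v=7: → [0,8); WM=−∞
i=1 t=4 v=3: → [0,8); WM=1
i=2 t=4 v=5: → [0,8); WM=1
i=3 t=2 v=2: → [0,8); WM=1
i=4 t=2 v=1: → [0,8); WM=1
i=5 t=6 v=7: → [0,8); WM=3
i=6 t=6 v=8: → [0,8); WM=3
i=7 t=6 v=8: → [0,8); WM=3
i=8 t=15 v=3: → [14,22); WM=3
i=9 t=10 v=2: → [7,15); WM=12; [0,8) fires=8
i=10 t=18 v=7: → [14,22); WM=12
i=11 t=19 v=2: → [14,22); WM=16; [7,15) fires=2
i=12 t=19 v=5: → [14,22); WM=16
i=13 t=15 v=2: → [14,22); WM=16
i=14 t=11 v=5: DROP (t<16-2); WM=16
i=15 t=19 v=9: → [14,22); WM=16
i=16 t=18 v=9: → [14,22); WM=16
i=17 t=20 v=1: → [14,22); WM=17
i=18 t=22 v=3: → [21,29); WM=17
i=19 t=26 v=1: → [21,29); WM=23; [14,22) fires=9
i=20 t=23 v=1: → [21,29); WM=23
i=21 t=30 v=6: → [28,36); WM=27
i=22 t=31 v=9: → [28,36); WM=27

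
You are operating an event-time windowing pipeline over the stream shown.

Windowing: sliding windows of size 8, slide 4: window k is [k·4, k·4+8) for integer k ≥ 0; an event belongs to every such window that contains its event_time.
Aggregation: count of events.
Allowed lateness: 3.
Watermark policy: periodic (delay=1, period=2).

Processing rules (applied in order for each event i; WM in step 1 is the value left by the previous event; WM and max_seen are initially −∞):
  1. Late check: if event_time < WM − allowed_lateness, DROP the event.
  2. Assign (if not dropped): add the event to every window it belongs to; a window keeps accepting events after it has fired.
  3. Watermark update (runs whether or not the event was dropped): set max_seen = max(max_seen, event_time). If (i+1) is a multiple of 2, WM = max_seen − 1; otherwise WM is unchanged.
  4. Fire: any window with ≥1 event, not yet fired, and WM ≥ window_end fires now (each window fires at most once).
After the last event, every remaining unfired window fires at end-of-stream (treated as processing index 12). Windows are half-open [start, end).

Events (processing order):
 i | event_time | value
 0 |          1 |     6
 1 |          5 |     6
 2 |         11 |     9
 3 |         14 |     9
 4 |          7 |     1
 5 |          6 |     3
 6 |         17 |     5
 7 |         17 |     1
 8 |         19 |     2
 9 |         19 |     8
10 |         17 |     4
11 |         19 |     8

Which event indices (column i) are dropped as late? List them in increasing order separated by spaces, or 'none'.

i=0 t=1 v=6: → [0,8); WM=−∞
i=1 t=5 v=6: → [4,12),[0,8); WM=4
i=2 t=11 v=9: → [8,16),[4,12); WM=4
i=3 t=14 v=9: → [12,20),[8,16); WM=13; [0,8) fires=2 [4,12) fires=2
i=4 t=7 v=1: DROP (t<13-3); WM=13
i=5 t=6 v=3: DROP (t<13-3); WM=13
i=6 t=17 v=5: → [16,24),[12,20); WM=13
i=7 t=17 v=1: → [16,24),[12,20); WM=16; [8,16) fires=2
i=8 t=19 v=2: → [16,24),[12,20); WM=16
i=9 t=19 v=8: → [16,24),[12,20); WM=18
i=10 t=17 v=4: → [16,24),[12,20); WM=18
i=11 t=19 v=8: → [16,24),[12,20); WM=18

4 5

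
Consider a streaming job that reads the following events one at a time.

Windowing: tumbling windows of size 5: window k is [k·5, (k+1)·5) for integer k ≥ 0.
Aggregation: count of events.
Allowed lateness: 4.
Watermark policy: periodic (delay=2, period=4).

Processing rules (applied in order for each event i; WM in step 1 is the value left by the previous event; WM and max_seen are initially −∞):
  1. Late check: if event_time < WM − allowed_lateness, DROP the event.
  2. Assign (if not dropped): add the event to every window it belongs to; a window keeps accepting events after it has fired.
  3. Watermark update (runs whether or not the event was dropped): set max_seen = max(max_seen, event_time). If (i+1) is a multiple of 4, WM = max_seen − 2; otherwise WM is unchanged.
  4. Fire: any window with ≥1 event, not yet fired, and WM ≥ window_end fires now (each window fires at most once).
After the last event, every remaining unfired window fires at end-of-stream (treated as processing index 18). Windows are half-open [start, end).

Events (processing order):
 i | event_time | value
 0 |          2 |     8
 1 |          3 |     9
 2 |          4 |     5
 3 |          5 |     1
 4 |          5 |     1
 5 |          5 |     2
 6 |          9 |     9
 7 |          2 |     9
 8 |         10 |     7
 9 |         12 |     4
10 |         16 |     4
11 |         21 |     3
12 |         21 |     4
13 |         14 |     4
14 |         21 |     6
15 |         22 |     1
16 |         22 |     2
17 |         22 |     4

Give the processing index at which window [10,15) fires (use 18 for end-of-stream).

11

i=0 t=2 v=8: → [0,5); WM=−∞
i=1 t=3 v=9: → [0,5); WM=−∞
i=2 t=4 v=5: → [0,5); WM=−∞
i=3 t=5 v=1: → [5,10); WM=3
i=4 t=5 v=1: → [5,10); WM=3
i=5 t=5 v=2: → [5,10); WM=3
i=6 t=9 v=9: → [5,10); WM=3
i=7 t=2 v=9: → [0,5); WM=7; [0,5) fires=4
i=8 t=10 v=7: → [10,15); WM=7
i=9 t=12 v=4: → [10,15); WM=7
i=10 t=16 v=4: → [15,20); WM=7
i=11 t=21 v=3: → [20,25); WM=19; [5,10) fires=4 [10,15) fires=2
i=12 t=21 v=4: → [20,25); WM=19
i=13 t=14 v=4: DROP (t<19-4); WM=19
i=14 t=21 v=6: → [20,25); WM=19
i=15 t=22 v=1: → [20,25); WM=20; [15,20) fires=1
i=16 t=22 v=2: → [20,25); WM=20
i=17 t=22 v=4: → [20,25); WM=20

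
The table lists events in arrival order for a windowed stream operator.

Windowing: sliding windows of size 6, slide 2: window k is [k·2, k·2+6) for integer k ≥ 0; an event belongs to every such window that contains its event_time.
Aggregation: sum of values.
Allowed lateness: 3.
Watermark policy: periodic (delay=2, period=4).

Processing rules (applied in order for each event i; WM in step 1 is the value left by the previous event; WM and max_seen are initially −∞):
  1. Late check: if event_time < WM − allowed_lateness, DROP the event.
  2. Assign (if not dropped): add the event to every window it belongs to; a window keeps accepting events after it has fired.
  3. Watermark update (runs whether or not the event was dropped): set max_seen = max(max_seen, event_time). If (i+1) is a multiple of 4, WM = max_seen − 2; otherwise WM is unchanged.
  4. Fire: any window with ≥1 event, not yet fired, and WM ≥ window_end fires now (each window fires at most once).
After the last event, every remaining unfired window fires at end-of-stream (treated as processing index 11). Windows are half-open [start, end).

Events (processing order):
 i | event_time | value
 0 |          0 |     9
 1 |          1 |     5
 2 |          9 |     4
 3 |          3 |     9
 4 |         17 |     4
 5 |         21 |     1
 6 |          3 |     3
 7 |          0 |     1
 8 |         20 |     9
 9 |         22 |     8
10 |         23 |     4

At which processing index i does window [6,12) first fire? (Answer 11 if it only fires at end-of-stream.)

7

i=0 t=0 v=9: → [0,6); WM=−∞
i=1 t=1 v=5: → [0,6); WM=−∞
i=2 t=9 v=4: → [8,14),[6,12),[4,10); WM=−∞
i=3 t=3 v=9: → [2,8),[0,6); WM=7; [0,6) fires=23
i=4 t=17 v=4: → [16,22),[14,20),[12,18); WM=7
i=5 t=21 v=1: → [20,26),[18,24),[16,22); WM=7
i=6 t=3 v=3: DROP (t<7-3); WM=7
i=7 t=0 v=1: DROP (t<7-3); WM=19; [2,8) fires=9 [4,10) fires=4 [6,12) fires=4 [8,14) fires=4 [12,18) fires=4
i=8 t=20 v=9: → [20,26),[18,24),[16,22); WM=19
i=9 t=22 v=8: → [22,28),[20,26),[18,24); WM=19
i=10 t=23 v=4: → [22,28),[20,26),[18,24); WM=19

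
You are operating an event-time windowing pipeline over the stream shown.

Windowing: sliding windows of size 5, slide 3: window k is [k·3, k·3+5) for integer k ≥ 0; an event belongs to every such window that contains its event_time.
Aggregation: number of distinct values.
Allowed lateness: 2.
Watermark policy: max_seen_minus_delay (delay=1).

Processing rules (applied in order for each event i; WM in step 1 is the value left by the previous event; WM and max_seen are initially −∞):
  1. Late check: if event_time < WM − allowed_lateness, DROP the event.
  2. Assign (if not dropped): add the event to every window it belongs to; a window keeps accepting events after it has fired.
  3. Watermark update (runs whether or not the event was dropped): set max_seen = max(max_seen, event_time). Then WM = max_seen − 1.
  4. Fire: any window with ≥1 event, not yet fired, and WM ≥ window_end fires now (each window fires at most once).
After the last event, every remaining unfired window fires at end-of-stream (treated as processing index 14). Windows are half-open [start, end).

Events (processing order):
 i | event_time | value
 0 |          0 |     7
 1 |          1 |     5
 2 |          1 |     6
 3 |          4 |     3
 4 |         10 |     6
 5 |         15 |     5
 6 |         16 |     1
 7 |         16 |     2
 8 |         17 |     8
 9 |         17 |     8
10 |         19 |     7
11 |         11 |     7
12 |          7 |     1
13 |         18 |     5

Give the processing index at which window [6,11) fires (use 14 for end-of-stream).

5

i=0 t=0 v=7: → [0,5); WM=-1
i=1 t=1 v=5: → [0,5); WM=0
i=2 t=1 v=6: → [0,5); WM=0
i=3 t=4 v=3: → [3,8),[0,5); WM=3
i=4 t=10 v=6: → [9,14),[6,11); WM=9; [0,5) fires=4 [3,8) fires=1
i=5 t=15 v=5: → [15,20),[12,17); WM=14; [6,11) fires=1 [9,14) fires=1
i=6 t=16 v=1: → [15,20),[12,17); WM=15
i=7 t=16 v=2: → [15,20),[12,17); WM=15
i=8 t=17 v=8: → [15,20); WM=16
i=9 t=17 v=8: → [15,20); WM=16
i=10 t=19 v=7: → [18,23),[15,20); WM=18; [12,17) fires=3
i=11 t=11 v=7: DROP (t<18-2); WM=18
i=12 t=7 v=1: DROP (t<18-2); WM=18
i=13 t=18 v=5: → [18,23),[15,20); WM=18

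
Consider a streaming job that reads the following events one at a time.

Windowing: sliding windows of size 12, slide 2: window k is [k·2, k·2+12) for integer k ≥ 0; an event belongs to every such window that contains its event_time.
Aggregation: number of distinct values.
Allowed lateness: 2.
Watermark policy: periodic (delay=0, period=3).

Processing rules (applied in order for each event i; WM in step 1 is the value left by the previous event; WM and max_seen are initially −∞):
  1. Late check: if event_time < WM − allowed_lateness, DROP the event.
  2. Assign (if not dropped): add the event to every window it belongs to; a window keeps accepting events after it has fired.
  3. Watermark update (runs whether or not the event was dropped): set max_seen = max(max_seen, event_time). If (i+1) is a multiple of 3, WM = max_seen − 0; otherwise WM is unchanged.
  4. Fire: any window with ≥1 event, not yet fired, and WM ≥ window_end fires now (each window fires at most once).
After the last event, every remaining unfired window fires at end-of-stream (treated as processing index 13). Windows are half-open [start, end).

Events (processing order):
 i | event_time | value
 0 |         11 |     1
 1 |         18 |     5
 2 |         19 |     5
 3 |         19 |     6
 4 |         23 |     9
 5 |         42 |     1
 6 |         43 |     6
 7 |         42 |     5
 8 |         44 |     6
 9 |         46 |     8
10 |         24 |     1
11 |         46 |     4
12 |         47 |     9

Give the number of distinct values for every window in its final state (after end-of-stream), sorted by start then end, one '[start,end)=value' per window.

i=0 t=11 v=1: → [10,22),[8,20),[6,18),[4,16),[2,14),[0,12); WM=−∞
i=1 t=18 v=5: → [18,30),[16,28),[14,26),[12,24),[10,22),[8,20); WM=−∞
i=2 t=19 v=5: → [18,30),[16,28),[14,26),[12,24),[10,22),[8,20); WM=19; [0,12) fires=1 [2,14) fires=1 [4,16) fires=1 [6,18) fires=1
i=3 t=19 v=6: → [18,30),[16,28),[14,26),[12,24),[10,22),[8,20); WM=19
i=4 t=23 v=9: → [22,34),[20,32),[18,30),[16,28),[14,26),[12,24); WM=19
i=5 t=42 v=1: → [42,54),[40,52),[38,50),[36,48),[34,46),[32,44); WM=42; [8,20) fires=3 [10,22) fires=3 [12,24) fires=3 [14,26) fires=3 [16,28) fires=3 [18,30) fires=3 [20,32) fires=1 [22,34) fires=1
i=6 t=43 v=6: → [42,54),[40,52),[38,50),[36,48),[34,46),[32,44); WM=42
i=7 t=42 v=5: → [42,54),[40,52),[38,50),[36,48),[34,46),[32,44); WM=42
i=8 t=44 v=6: → [44,56),[42,54),[40,52),[38,50),[36,48),[34,46); WM=44; [32,44) fires=3
i=9 t=46 v=8: → [46,58),[44,56),[42,54),[40,52),[38,50),[36,48); WM=44
i=10 t=24 v=1: DROP (t<44-2); WM=44
i=11 t=46 v=4: → [46,58),[44,56),[42,54),[40,52),[38,50),[36,48); WM=46; [34,46) fires=3
i=12 t=47 v=9: → [46,58),[44,56),[42,54),[40,52),[38,50),[36,48); WM=46

[0,12)=1 [2,14)=1 [4,16)=1 [6,18)=1 [8,20)=3 [10,22)=3 [12,24)=3 [14,26)=3 [16,28)=3 [18,30)=3 [20,32)=1 [22,34)=1 [32,44)=3 [34,46)=3 [36,48)=6 [38,50)=6 [40,52)=6 [42,54)=6 [44,56)=4 [46,58)=3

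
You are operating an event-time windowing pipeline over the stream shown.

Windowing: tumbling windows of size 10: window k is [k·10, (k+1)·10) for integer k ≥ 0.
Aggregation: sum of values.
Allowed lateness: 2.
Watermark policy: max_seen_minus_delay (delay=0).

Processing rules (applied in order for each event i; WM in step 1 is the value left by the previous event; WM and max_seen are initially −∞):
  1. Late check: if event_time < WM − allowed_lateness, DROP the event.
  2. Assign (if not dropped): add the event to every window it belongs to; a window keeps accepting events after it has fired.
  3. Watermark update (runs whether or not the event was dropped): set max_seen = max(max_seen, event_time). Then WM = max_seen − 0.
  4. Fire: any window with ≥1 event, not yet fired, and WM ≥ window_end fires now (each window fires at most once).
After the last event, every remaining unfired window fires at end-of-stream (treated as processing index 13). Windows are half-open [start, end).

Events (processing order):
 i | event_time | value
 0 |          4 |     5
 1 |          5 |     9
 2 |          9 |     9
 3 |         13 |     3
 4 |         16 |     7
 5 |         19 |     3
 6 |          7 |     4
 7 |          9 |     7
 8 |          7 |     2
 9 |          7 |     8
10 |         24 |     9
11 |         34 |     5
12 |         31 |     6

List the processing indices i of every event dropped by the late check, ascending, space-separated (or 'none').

6 7 8 9 12

i=0 t=4 v=5: → [0,10); WM=4
i=1 t=5 v=9: → [0,10); WM=5
i=2 t=9 v=9: → [0,10); WM=9
i=3 t=13 v=3: → [10,20); WM=13; [0,10) fires=23
i=4 t=16 v=7: → [10,20); WM=16
i=5 t=19 v=3: → [10,20); WM=19
i=6 t=7 v=4: DROP (t<19-2); WM=19
i=7 t=9 v=7: DROP (t<19-2); WM=19
i=8 t=7 v=2: DROP (t<19-2); WM=19
i=9 t=7 v=8: DROP (t<19-2); WM=19
i=10 t=24 v=9: → [20,30); WM=24; [10,20) fires=13
i=11 t=34 v=5: → [30,40); WM=34; [20,30) fires=9
i=12 t=31 v=6: DROP (t<34-2); WM=34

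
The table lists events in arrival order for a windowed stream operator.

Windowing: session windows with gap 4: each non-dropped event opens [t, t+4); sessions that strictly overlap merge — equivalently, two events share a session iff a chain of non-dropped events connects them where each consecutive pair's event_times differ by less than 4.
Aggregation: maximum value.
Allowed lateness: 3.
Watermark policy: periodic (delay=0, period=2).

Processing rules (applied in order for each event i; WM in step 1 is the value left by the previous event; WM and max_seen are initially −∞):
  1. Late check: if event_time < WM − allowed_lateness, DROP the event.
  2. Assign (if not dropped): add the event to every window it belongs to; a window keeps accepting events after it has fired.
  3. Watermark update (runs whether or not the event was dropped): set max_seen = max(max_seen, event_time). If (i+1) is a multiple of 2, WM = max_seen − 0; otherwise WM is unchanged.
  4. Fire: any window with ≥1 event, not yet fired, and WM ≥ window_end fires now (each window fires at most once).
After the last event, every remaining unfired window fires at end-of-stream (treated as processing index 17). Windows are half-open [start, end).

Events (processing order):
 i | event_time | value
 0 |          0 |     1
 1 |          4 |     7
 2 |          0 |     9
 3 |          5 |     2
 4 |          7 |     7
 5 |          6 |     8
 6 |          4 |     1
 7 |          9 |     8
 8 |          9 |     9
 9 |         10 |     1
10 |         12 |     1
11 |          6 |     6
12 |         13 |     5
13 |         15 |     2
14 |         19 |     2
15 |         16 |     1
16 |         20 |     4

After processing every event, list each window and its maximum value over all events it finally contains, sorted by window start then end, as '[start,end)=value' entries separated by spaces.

i=0 t=0 v=1: → [0,4); WM=−∞
i=1 t=4 v=7: → [4,8); WM=4
i=2 t=0 v=9: DROP (t<4-3); WM=4
i=3 t=5 v=2: → [4,9); WM=5
i=4 t=7 v=7: → [4,11); WM=5
i=5 t=6 v=8: → [4,11); WM=7
i=6 t=4 v=1: → [4,11); WM=7
i=7 t=9 v=8: → [4,13); WM=9
i=8 t=9 v=9: → [4,13); WM=9
i=9 t=10 v=1: → [4,14); WM=10
i=10 t=12 v=1: → [4,16); WM=10
i=11 t=6 v=6: DROP (t<10-3); WM=12
i=12 t=13 v=5: → [4,17); WM=12
i=13 t=15 v=2: → [4,19); WM=15
i=14 t=19 v=2: → [19,23); WM=15
i=15 t=16 v=1: → [4,23); WM=19
i=16 t=20 v=4: → [4,24); WM=19

[0,4)=1 [4,24)=9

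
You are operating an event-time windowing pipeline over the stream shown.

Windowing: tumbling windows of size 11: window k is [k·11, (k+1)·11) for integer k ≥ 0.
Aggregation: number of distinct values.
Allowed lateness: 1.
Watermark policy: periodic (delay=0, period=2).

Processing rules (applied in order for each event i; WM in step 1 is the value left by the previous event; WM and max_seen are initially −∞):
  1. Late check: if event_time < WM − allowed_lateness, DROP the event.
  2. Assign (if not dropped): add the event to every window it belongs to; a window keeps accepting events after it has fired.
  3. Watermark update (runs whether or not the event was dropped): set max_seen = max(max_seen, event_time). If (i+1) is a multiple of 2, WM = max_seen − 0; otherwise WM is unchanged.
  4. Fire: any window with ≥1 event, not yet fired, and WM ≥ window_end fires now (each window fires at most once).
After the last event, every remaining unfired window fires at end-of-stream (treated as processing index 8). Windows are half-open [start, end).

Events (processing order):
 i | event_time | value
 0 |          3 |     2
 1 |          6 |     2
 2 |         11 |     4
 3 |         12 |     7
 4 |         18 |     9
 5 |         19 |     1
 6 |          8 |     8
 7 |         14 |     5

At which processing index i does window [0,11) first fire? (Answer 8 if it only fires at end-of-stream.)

i=0 t=3 v=2: → [0,11); WM=−∞
i=1 t=6 v=2: → [0,11); WM=6
i=2 t=11 v=4: → [11,22); WM=6
i=3 t=12 v=7: → [11,22); WM=12; [0,11) fires=1
i=4 t=18 v=9: → [11,22); WM=12
i=5 t=19 v=1: → [11,22); WM=19
i=6 t=8 v=8: DROP (t<19-1); WM=19
i=7 t=14 v=5: DROP (t<19-1); WM=19

3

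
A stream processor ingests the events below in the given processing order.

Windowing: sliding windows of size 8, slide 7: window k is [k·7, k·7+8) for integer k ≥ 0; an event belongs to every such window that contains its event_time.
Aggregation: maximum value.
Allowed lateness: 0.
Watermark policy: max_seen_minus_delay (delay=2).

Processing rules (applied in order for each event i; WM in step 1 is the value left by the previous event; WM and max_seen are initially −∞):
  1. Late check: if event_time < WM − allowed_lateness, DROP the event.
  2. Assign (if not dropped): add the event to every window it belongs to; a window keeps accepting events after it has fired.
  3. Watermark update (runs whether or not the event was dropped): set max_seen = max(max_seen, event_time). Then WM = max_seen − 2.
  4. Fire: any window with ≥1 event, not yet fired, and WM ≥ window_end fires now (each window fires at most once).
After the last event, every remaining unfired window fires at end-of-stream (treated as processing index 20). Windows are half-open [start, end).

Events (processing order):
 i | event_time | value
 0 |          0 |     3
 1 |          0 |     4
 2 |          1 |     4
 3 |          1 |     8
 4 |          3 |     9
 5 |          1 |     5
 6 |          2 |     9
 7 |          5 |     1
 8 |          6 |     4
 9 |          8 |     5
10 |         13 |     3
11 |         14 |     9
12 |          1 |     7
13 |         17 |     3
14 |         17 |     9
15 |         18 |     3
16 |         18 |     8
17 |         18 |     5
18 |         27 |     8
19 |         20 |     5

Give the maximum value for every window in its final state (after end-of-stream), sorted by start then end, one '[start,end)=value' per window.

i=0 t=0 v=3: → [0,8); WM=-2
i=1 t=0 v=4: → [0,8); WM=-2
i=2 t=1 v=4: → [0,8); WM=-1
i=3 t=1 v=8: → [0,8); WM=-1
i=4 t=3 v=9: → [0,8); WM=1
i=5 t=1 v=5: → [0,8); WM=1
i=6 t=2 v=9: → [0,8); WM=1
i=7 t=5 v=1: → [0,8); WM=3
i=8 t=6 v=4: → [0,8); WM=4
i=9 t=8 v=5: → [7,15); WM=6
i=10 t=13 v=3: → [7,15); WM=11; [0,8) fires=9
i=11 t=14 v=9: → [14,22),[7,15); WM=12
i=12 t=1 v=7: DROP (t<12-0); WM=12
i=13 t=17 v=3: → [14,22); WM=15; [7,15) fires=9
i=14 t=17 v=9: → [14,22); WM=15
i=15 t=18 v=3: → [14,22); WM=16
i=16 t=18 v=8: → [14,22); WM=16
i=17 t=18 v=5: → [14,22); WM=16
i=18 t=27 v=8: → [21,29); WM=25; [14,22) fires=9
i=19 t=20 v=5: DROP (t<25-0); WM=25

[0,8)=9 [7,15)=9 [14,22)=9 [21,29)=8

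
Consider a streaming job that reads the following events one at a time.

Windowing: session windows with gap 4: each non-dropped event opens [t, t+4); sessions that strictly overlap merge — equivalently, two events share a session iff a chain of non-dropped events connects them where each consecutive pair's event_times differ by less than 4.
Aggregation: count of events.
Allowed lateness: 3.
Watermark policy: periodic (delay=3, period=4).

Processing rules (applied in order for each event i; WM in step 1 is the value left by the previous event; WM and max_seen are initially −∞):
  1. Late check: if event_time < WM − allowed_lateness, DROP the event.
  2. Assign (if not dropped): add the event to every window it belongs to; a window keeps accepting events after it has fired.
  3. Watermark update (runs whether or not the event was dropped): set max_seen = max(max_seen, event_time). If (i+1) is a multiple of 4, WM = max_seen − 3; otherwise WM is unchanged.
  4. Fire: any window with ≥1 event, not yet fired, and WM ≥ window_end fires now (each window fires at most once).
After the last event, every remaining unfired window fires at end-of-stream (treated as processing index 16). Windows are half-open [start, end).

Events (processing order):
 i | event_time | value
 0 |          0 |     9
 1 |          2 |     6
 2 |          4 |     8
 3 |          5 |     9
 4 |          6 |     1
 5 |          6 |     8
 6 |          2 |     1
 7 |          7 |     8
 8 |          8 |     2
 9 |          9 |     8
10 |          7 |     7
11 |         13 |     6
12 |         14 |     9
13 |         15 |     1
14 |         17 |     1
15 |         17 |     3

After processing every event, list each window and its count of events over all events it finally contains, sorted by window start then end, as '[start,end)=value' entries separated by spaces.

[0,13)=11 [13,21)=5

i=0 t=0 v=9: → [0,4); WM=−∞
i=1 t=2 v=6: → [0,6); WM=−∞
i=2 t=4 v=8: → [0,8); WM=−∞
i=3 t=5 v=9: → [0,9); WM=2
i=4 t=6 v=1: → [0,10); WM=2
i=5 t=6 v=8: → [0,10); WM=2
i=6 t=2 v=1: → [0,10); WM=2
i=7 t=7 v=8: → [0,11); WM=4
i=8 t=8 v=2: → [0,12); WM=4
i=9 t=9 v=8: → [0,13); WM=4
i=10 t=7 v=7: → [0,13); WM=4
i=11 t=13 v=6: → [13,17); WM=10
i=12 t=14 v=9: → [13,18); WM=10
i=13 t=15 v=1: → [13,19); WM=10
i=14 t=17 v=1: → [13,21); WM=10
i=15 t=17 v=3: → [13,21); WM=14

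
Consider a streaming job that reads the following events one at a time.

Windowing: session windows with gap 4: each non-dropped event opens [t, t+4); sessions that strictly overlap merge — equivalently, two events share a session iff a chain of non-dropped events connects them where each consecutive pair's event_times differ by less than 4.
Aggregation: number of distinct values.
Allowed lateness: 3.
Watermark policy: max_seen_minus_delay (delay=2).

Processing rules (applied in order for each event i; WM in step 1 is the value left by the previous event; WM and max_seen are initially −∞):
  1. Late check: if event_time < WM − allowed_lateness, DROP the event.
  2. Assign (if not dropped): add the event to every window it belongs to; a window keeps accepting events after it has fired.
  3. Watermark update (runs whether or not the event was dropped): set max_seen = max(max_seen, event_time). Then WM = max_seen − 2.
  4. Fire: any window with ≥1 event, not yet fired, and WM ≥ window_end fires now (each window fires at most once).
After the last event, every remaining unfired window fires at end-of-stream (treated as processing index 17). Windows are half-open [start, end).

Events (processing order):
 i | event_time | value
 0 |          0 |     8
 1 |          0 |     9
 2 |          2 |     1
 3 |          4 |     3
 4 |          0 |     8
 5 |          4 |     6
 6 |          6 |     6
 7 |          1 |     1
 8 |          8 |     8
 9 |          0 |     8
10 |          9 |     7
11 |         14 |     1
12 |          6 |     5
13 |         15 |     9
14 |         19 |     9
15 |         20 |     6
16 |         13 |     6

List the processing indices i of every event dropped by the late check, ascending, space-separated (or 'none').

9 12 16

i=0 t=0 v=8: → [0,4); WM=-2
i=1 t=0 v=9: → [0,4); WM=-2
i=2 t=2 v=1: → [0,6); WM=0
i=3 t=4 v=3: → [0,8); WM=2
i=4 t=0 v=8: → [0,8); WM=2
i=5 t=4 v=6: → [0,8); WM=2
i=6 t=6 v=6: → [0,10); WM=4
i=7 t=1 v=1: → [0,10); WM=4
i=8 t=8 v=8: → [0,12); WM=6
i=9 t=0 v=8: DROP (t<6-3); WM=6
i=10 t=9 v=7: → [0,13); WM=7
i=11 t=14 v=1: → [14,18); WM=12
i=12 t=6 v=5: DROP (t<12-3); WM=12
i=13 t=15 v=9: → [14,19); WM=13
i=14 t=19 v=9: → [19,23); WM=17
i=15 t=20 v=6: → [19,24); WM=18
i=16 t=13 v=6: DROP (t<18-3); WM=18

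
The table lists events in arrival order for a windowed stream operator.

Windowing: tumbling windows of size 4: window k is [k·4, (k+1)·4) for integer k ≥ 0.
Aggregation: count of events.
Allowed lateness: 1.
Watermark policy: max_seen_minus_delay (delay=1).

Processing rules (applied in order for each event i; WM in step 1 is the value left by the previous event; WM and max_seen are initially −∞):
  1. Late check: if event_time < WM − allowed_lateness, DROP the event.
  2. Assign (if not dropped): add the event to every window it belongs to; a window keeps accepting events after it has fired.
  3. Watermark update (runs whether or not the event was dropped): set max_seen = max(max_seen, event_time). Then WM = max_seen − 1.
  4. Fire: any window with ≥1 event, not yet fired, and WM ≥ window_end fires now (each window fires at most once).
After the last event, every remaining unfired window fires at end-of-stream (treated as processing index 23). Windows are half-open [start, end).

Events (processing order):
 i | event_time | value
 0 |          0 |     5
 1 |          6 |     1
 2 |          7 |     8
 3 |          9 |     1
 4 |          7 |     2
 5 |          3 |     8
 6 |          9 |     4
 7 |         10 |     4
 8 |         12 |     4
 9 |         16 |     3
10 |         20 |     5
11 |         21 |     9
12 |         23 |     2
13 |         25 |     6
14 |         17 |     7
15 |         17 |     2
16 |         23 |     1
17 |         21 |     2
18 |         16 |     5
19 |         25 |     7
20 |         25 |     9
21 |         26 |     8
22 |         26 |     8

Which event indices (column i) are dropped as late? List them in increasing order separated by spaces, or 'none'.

i=0 t=0 v=5: → [0,4); WM=-1
i=1 t=6 v=1: → [4,8); WM=5; [0,4) fires=1
i=2 t=7 v=8: → [4,8); WM=6
i=3 t=9 v=1: → [8,12); WM=8; [4,8) fires=2
i=4 t=7 v=2: → [4,8); WM=8
i=5 t=3 v=8: DROP (t<8-1); WM=8
i=6 t=9 v=4: → [8,12); WM=8
i=7 t=10 v=4: → [8,12); WM=9
i=8 t=12 v=4: → [12,16); WM=11
i=9 t=16 v=3: → [16,20); WM=15; [8,12) fires=3
i=10 t=20 v=5: → [20,24); WM=19; [12,16) fires=1
i=11 t=21 v=9: → [20,24); WM=20; [16,20) fires=1
i=12 t=23 v=2: → [20,24); WM=22
i=13 t=25 v=6: → [24,28); WM=24; [20,24) fires=3
i=14 t=17 v=7: DROP (t<24-1); WM=24
i=15 t=17 v=2: DROP (t<24-1); WM=24
i=16 t=23 v=1: → [20,24); WM=24
i=17 t=21 v=2: DROP (t<24-1); WM=24
i=18 t=16 v=5: DROP (t<24-1); WM=24
i=19 t=25 v=7: → [24,28); WM=24
i=20 t=25 v=9: → [24,28); WM=24
i=21 t=26 v=8: → [24,28); WM=25
i=22 t=26 v=8: → [24,28); WM=25

5 14 15 17 18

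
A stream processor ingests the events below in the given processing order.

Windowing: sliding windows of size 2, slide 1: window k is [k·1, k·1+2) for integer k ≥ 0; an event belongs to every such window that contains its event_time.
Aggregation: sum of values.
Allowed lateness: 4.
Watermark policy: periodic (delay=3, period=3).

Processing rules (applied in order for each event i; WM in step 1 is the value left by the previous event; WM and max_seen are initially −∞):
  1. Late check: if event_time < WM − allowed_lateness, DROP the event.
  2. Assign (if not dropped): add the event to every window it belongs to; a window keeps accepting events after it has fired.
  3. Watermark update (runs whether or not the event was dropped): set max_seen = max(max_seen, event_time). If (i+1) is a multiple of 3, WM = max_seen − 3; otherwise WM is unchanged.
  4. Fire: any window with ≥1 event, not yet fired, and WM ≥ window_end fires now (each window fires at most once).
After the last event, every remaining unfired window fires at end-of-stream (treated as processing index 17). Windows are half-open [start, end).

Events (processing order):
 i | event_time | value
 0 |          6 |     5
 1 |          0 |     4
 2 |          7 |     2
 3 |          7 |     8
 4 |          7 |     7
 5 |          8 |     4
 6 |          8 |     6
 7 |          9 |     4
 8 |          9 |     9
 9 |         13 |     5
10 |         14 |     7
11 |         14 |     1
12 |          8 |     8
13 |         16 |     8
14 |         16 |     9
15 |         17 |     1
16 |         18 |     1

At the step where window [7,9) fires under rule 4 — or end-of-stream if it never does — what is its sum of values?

i=0 t=6 v=5: → [6,8),[5,7); WM=−∞
i=1 t=0 v=4: → [0,2); WM=−∞
i=2 t=7 v=2: → [7,9),[6,8); WM=4; [0,2) fires=4
i=3 t=7 v=8: → [7,9),[6,8); WM=4
i=4 t=7 v=7: → [7,9),[6,8); WM=4
i=5 t=8 v=4: → [8,10),[7,9); WM=5
i=6 t=8 v=6: → [8,10),[7,9); WM=5
i=7 t=9 v=4: → [9,11),[8,10); WM=5
i=8 t=9 v=9: → [9,11),[8,10); WM=6
i=9 t=13 v=5: → [13,15),[12,14); WM=6
i=10 t=14 v=7: → [14,16),[13,15); WM=6
i=11 t=14 v=1: → [14,16),[13,15); WM=11; [5,7) fires=5 [6,8) fires=22 [7,9) fires=27 [8,10) fires=23 [9,11) fires=13
i=12 t=8 v=8: → [8,10),[7,9); WM=11
i=13 t=16 v=8: → [16,18),[15,17); WM=11
i=14 t=16 v=9: → [16,18),[15,17); WM=13
i=15 t=17 v=1: → [17,19),[16,18); WM=13
i=16 t=18 v=1: → [18,20),[17,19); WM=13

27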